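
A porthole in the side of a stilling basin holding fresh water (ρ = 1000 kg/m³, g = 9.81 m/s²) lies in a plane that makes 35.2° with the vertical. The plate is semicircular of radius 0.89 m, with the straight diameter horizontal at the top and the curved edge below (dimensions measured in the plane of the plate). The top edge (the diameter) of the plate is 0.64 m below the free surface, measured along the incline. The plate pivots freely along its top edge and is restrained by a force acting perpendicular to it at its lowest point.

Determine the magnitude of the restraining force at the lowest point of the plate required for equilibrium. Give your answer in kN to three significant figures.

P ≈ 4.93 kN

γ = ρg = 1000 × 9.81 = 9810 N/m³ = 9.81 kN/m³.
The plate makes 35.2° with the vertical, i.e. θ = 90° − 35.2° = 54.8° to the horizontal. Measuring y along the incline from the free-surface line, vertical depth h = y·sinθ with sinθ = 0.817145.
The centroid of a semicircle lies 4r/(3π) = 0.377728 m from the diameter, here below the top edge, so y_c = 0.64 + 0.377728 = 1.01773 m and h_c = 1.01773 × 0.817145 = 0.831633 m.
A = πr²/2 = π × 0.89²/2 = 1.24423 m².
Resultant F = γ·h_c·A = 9.81 × 0.831633 × 1.24423 = 10.1508 kN.
I_c = (π/8 − 8/(9π))·r⁴ = 0.109757 × 0.89⁴ = 0.068864 m⁴.
Centre of pressure: y_p = y_c + I_c/(y_c·A) = 1.01773 + 0.068864/(1.01773 × 1.24423) = 1.01773 + 0.0543825 = 1.07211 m along the plane.
The resultant acts 0.377728 + 0.0543825 = 0.432111 m (along the plate) below the hinge at the top edge, so the moment about the hinge is M = F × 0.432111 = 10.1508 × 0.432111 = 4.38627 kN·m.
A normal force at the bottom, 0.89 m from the hinge, must supply this moment: P = 4.38627/0.89 = 4.92839 kN.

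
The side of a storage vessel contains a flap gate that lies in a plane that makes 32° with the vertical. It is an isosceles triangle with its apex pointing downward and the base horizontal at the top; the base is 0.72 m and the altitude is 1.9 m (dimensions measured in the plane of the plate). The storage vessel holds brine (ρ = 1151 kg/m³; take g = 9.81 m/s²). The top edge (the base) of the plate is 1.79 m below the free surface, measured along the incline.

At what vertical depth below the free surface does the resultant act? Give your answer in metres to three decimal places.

γ = ρg = 1151 × 9.81 / 1000 = 11.29131 kN/m³.
The plate makes 32° with the vertical, i.e. θ = 90° − 32° = 58° to the horizontal. Measuring y along the incline from the free-surface line, vertical depth h = y·sinθ with sinθ = 0.848048.
With the apex down, the centroid sits h/3 = 1.9/3 = 0.633333 m below the base (the top edge), so y_c = 1.79 + 0.633333 = 2.42333 m and h_c = 2.42333 × 0.848048 = 2.0551 m.
A = ½ × 0.72 × 1.9 = 0.684 m².
Resultant F = γ·h_c·A = 11.29131 × 2.0551 × 0.684 = 15.8721 kN.
I_c = b·h³/36 = 0.72 × 1.9³/36 = 0.13718 m⁴.
Centre of pressure: y_p = y_c + I_c/(y_c·A) = 2.42333 + 0.13718/(2.42333 × 0.684) = 2.42333 + 0.0827603 = 2.50609 m along the plane.
Vertically, h_p = y_p·sinθ = 2.50609 × 0.848048 = 2.12528 m.

h_p = 2.125 m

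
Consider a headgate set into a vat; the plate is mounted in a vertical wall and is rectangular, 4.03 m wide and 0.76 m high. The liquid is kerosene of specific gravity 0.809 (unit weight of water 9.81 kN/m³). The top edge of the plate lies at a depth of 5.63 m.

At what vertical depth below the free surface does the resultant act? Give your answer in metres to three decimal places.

h_p = 6.018 m

γ = 0.809 × 9.81 = 7.93629 kN/m³.
The centroid lies 0.76/2 = 0.38 m below the top edge, so the centroid depth is h_c = 5.63 + 0.38 = 6.01 m.
A = 4.03 × 0.76 = 3.0628 m².
Resultant F = γ·h_c·A = 7.93629 × 6.01 × 3.0628 = 146.087 kN.
I_c = b·h³/12 = 4.03 × 0.76³/12 = 0.147423 m⁴.
Centre of pressure: y_p = y_c + I_c/(y_c·A) = 6.01 + 0.147423/(6.01 × 3.0628) = 6.01 + 0.00800889 = 6.01801 m along the plane.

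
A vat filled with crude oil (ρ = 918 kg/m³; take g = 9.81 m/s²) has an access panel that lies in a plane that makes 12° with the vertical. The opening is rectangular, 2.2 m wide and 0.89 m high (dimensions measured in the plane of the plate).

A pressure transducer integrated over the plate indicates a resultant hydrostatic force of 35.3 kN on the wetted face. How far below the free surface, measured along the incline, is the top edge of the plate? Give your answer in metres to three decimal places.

γ = ρg = 918 × 9.81 / 1000 = 9.00558 kN/m³.
A = 2.2 × 0.89 = 1.958 m².
From F = γ·h_c·A, the centroid depth is h_c = 35.3/(9.00558 × 1.958) = 2.00194 m.
The plate makes 12° with the vertical, i.e. θ = 90° − 12° = 78° to the horizontal. Measuring y along the incline from the free-surface line, vertical depth h = y·sinθ with sinθ = 0.978148.
Along the incline, y_c = h_c/sinθ = 2.00194/0.978148 = 2.04666 m.
The centroid lies 0.89/2 = 0.445 m below the top edge, so the top edge sits at y_top = 2.04666 − 0.445 = 1.60166 m along the incline.

y_top ≈ 1.602 m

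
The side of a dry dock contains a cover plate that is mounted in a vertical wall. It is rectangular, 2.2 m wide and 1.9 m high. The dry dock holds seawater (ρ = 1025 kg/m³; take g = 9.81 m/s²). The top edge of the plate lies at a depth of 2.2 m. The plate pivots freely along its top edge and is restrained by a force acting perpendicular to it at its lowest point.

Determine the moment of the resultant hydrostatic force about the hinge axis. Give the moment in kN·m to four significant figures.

M ≈ 138.4 kN·m

γ = ρg = 1025 × 9.81 / 1000 = 10.05525 kN/m³.
The centroid lies 1.9/2 = 0.95 m below the top edge, so the centroid depth is h_c = 2.2 + 0.95 = 3.15 m.
A = 2.2 × 1.9 = 4.18 m².
Resultant F = γ·h_c·A = 10.05525 × 3.15 × 4.18 = 132.397 kN.
I_c = b·h³/12 = 2.2 × 1.9³/12 = 1.25748 m⁴.
Centre of pressure: y_p = y_c + I_c/(y_c·A) = 3.15 + 1.25748/(3.15 × 4.18) = 3.15 + 0.0955024 = 3.2455 m along the plane.
The resultant acts 0.95 + 0.0955024 = 1.0455 m (along the plate) below the hinge at the top edge, so the moment about the hinge is M = F × 1.0455 = 132.397 × 1.0455 = 138.421 kN·m.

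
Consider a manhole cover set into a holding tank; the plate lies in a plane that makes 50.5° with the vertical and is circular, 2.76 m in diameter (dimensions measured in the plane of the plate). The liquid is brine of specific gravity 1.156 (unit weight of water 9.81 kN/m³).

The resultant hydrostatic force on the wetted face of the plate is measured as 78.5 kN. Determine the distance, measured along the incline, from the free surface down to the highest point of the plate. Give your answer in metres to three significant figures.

y_top ≈ 0.439 m

γ = 1.156 × 9.81 = 11.34036 kN/m³.
A = π(1.38)² = 5.98285 m².
From F = γ·h_c·A, the centroid depth is h_c = 78.5/(11.34036 × 5.98285) = 1.157 m.
The plate makes 50.5° with the vertical, i.e. θ = 90° − 50.5° = 39.5° to the horizontal. Measuring y along the incline from the free-surface line, vertical depth h = y·sinθ with sinθ = 0.636078.
Along the incline, y_c = h_c/sinθ = 1.157/0.636078 = 1.81896 m.
The centroid is at the centre, 1.38 m below the top of the plate, so the highest point sits at y_top = 1.81896 − 1.38 = 0.43896 m along the incline.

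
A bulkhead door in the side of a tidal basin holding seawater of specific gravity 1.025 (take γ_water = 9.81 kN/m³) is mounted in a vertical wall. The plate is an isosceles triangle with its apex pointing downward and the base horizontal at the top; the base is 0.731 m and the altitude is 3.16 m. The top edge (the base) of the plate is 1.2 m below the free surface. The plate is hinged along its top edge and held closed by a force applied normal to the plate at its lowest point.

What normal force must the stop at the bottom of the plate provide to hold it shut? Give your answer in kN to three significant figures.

γ = 1.025 × 9.81 = 10.05525 kN/m³.
With the apex down, the centroid sits h/3 = 3.16/3 = 1.05333 m below the base (the top edge), so the centroid depth is h_c = 1.2 + 1.05333 = 2.25333 m.
A = ½ × 0.731 × 3.16 = 1.15498 m².
Resultant F = γ·h_c·A = 10.05525 × 2.25333 × 1.15498 = 26.1693 kN.
I_c = b·h³/36 = 0.731 × 3.16³/36 = 0.640732 m⁴.
Centre of pressure: y_p = y_c + I_c/(y_c·A) = 2.25333 + 0.640732/(2.25333 × 1.15498) = 2.25333 + 0.246194 = 2.49952 m along the plane.
The resultant acts 1.05333 + 0.246194 = 1.29952 m (along the plate) below the hinge at the top edge, so the moment about the hinge is M = F × 1.29952 = 26.1693 × 1.29952 = 34.0075 kN·m.
A normal force at the bottom, 3.16 m from the hinge, must supply this moment: P = 34.0075/3.16 = 10.7619 kN.

P ≈ 10.8 kN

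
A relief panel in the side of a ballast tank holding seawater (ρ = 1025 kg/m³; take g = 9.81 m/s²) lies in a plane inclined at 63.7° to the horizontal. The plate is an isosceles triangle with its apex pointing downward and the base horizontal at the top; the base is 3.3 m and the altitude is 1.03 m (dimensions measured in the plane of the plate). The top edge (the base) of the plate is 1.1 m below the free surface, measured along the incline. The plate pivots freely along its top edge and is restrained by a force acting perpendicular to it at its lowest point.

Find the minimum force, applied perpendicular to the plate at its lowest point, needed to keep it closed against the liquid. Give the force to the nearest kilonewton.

P ≈ 8 kN

γ = ρg = 1025 × 9.81 / 1000 = 10.05525 kN/m³.
Let θ = 63.7° be the plate's angle to the horizontal; measure y along the incline from where the plane meets the free surface. Vertical depth h = y·sinθ with sinθ = 0.896486.
With the apex down, the centroid sits h/3 = 1.03/3 = 0.343333 m below the base (the top edge), so y_c = 1.1 + 0.343333 = 1.44333 m and h_c = 1.44333 × 0.896486 = 1.29393 m.
A = ½ × 3.3 × 1.03 = 1.6995 m².
Resultant F = γ·h_c·A = 10.05525 × 1.29393 × 1.6995 = 22.1118 kN.
I_c = b·h³/36 = 3.3 × 1.03³/36 = 0.100167 m⁴.
Centre of pressure: y_p = y_c + I_c/(y_c·A) = 1.44333 + 0.100167/(1.44333 × 1.6995) = 1.44333 + 0.0408355 = 1.48417 m along the plane.
The resultant acts 0.343333 + 0.0408355 = 0.384169 m (along the plate) below the hinge at the top edge, so the moment about the hinge is M = F × 0.384169 = 22.1118 × 0.384169 = 8.49467 kN·m.
A normal force at the bottom, 1.03 m from the hinge, must supply this moment: P = 8.49467/1.03 = 8.24725 kN.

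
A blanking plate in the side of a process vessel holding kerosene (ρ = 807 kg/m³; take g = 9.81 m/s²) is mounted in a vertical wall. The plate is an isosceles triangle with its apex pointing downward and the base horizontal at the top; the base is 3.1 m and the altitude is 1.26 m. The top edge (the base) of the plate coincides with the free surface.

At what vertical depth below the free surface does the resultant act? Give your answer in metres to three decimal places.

h_p = 0.630 m

γ = ρg = 807 × 9.81 / 1000 = 7.91667 kN/m³.
With the apex down, the centroid sits h/3 = 1.26/3 = 0.42 m below the base (the top edge), so the centroid depth is h_c = 0.42 m.
A = ½ × 3.1 × 1.26 = 1.953 m².
Resultant F = γ·h_c·A = 7.91667 × 0.42 × 1.953 = 6.49373 kN.
I_c = b·h³/36 = 3.1 × 1.26³/36 = 0.172255 m⁴.
Centre of pressure: y_p = y_c + I_c/(y_c·A) = 0.42 + 0.172255/(0.42 × 1.953) = 0.42 + 0.21 = 0.63 m along the plane.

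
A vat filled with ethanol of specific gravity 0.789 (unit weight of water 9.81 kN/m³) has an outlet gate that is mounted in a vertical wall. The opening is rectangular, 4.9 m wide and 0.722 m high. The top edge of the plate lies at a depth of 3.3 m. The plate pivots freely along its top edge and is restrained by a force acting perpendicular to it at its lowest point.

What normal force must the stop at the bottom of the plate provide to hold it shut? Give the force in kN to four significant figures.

P ≈ 51.77 kN

γ = 0.789 × 9.81 = 7.74009 kN/m³.
The centroid lies 0.722/2 = 0.361 m below the top edge, so the centroid depth is h_c = 3.3 + 0.361 = 3.661 m.
A = 4.9 × 0.722 = 3.5378 m².
Resultant F = γ·h_c·A = 7.74009 × 3.661 × 3.5378 = 100.249 kN.
I_c = b·h³/12 = 4.9 × 0.722³/12 = 0.153683 m⁴.
Centre of pressure: y_p = y_c + I_c/(y_c·A) = 3.661 + 0.153683/(3.661 × 3.5378) = 3.661 + 0.0118657 = 3.67287 m along the plane.
The resultant acts 0.361 + 0.0118657 = 0.372866 m (along the plate) below the hinge at the top edge, so the moment about the hinge is M = F × 0.372866 = 100.249 × 0.372866 = 37.3794 kN·m.
A normal force at the bottom, 0.722 m from the hinge, must supply this moment: P = 37.3794/0.722 = 51.772 kN.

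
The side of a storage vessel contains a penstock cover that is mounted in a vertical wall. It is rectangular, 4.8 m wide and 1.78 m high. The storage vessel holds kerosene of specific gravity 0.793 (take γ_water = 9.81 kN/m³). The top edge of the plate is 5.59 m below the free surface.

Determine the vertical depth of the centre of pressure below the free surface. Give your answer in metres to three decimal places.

h_p = 6.521 m

γ = 0.793 × 9.81 = 7.77933 kN/m³.
The centroid lies 1.78/2 = 0.89 m below the top edge, so the centroid depth is h_c = 5.59 + 0.89 = 6.48 m.
A = 4.8 × 1.78 = 8.544 m².
Resultant F = γ·h_c·A = 7.77933 × 6.48 × 8.544 = 430.704 kN.
I_c = b·h³/12 = 4.8 × 1.78³/12 = 2.2559 m⁴.
Centre of pressure: y_p = y_c + I_c/(y_c·A) = 6.48 + 2.2559/(6.48 × 8.544) = 6.48 + 0.0407459 = 6.52075 m along the plane.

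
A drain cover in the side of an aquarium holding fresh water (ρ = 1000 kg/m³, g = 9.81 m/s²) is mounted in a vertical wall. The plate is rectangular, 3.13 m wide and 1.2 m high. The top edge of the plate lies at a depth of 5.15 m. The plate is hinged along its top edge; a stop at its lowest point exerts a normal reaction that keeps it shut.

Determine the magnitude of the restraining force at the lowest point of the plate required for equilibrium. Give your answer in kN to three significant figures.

P ≈ 110 kN

γ = ρg = 1000 × 9.81 = 9810 N/m³ = 9.81 kN/m³.
The centroid lies 1.2/2 = 0.6 m below the top edge, so the centroid depth is h_c = 5.15 + 0.6 = 5.75 m.
A = 3.13 × 1.2 = 3.756 m².
Resultant F = γ·h_c·A = 9.81 × 5.75 × 3.756 = 211.867 kN.
I_c = b·h³/12 = 3.13 × 1.2³/12 = 0.45072 m⁴.
Centre of pressure: y_p = y_c + I_c/(y_c·A) = 5.75 + 0.45072/(5.75 × 3.756) = 5.75 + 0.0208696 = 5.77087 m along the plane.
The resultant acts 0.6 + 0.0208696 = 0.62087 m (along the plate) below the hinge at the top edge, so the moment about the hinge is M = F × 0.62087 = 211.867 × 0.62087 = 131.542 kN·m.
A normal force at the bottom, 1.2 m from the hinge, must supply this moment: P = 131.542/1.2 = 109.618 kN.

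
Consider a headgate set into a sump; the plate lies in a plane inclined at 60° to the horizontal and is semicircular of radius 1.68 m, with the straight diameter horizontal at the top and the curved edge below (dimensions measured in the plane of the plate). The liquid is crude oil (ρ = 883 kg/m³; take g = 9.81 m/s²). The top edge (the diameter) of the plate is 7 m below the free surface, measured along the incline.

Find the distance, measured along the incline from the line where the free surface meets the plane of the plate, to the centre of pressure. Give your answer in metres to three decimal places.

y_p = 7.739 m

γ = ρg = 883 × 9.81 / 1000 = 8.66223 kN/m³.
Let θ = 60° be the plate's angle to the horizontal; measure y along the incline from where the plane meets the free surface. Vertical depth h = y·sinθ with sinθ = 0.866025.
The centroid of a semicircle lies 4r/(3π) = 0.713014 m from the diameter, here below the top edge, so y_c = 7 + 0.713014 = 7.71301 m and h_c = 7.71301 × 0.866025 = 6.67966 m.
A = πr²/2 = π × 1.68²/2 = 4.43342 m².
Resultant F = γ·h_c·A = 8.66223 × 6.67966 × 4.43342 = 256.521 kN.
I_c = (π/8 − 8/(9π))·r⁴ = 0.109757 × 1.68⁴ = 0.874318 m⁴.
Centre of pressure: y_p = y_c + I_c/(y_c·A) = 7.71301 + 0.874318/(7.71301 × 4.43342) = 7.71301 + 0.0255686 = 7.73858 m along the plane.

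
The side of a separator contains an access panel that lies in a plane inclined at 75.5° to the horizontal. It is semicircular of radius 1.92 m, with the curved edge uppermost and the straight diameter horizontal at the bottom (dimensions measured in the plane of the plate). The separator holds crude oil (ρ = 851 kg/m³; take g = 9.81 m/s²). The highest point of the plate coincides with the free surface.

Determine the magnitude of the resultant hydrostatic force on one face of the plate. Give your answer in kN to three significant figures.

F ≈ 51.7 kN

γ = ρg = 851 × 9.81 / 1000 = 8.34831 kN/m³.
Let θ = 75.5° be the plate's angle to the horizontal; measure y along the incline from where the plane meets the free surface. Vertical depth h = y·sinθ with sinθ = 0.968148.
The centroid lies 4r/(3π) = 0.814873 m above the diameter, so r − 4r/(3π) = 1.92 − 0.814873 = 1.10513 m below the topmost point, so y_c = 1.10513 m and h_c = 1.10513 × 0.968148 = 1.06993 m.
A = πr²/2 = π × 1.92²/2 = 5.79058 m².
Resultant F = γ·h_c·A = 8.34831 × 1.06993 × 5.79058 = 51.7221 kN.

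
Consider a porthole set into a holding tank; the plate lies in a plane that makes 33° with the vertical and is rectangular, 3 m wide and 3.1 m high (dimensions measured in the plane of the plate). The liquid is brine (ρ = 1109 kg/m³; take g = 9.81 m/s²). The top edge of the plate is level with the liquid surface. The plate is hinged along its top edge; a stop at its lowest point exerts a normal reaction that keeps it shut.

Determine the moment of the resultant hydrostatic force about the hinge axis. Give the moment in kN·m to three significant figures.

M ≈ 272 kN·m

γ = ρg = 1109 × 9.81 / 1000 = 10.87929 kN/m³.
The plate makes 33° with the vertical, i.e. θ = 90° − 33° = 57° to the horizontal. Measuring y along the incline from the free-surface line, vertical depth h = y·sinθ with sinθ = 0.838671.
The centroid lies 3.1/2 = 1.55 m below the top edge, so y_c = 1.55 m and h_c = 1.55 × 0.838671 = 1.29994 m.
A = 3 × 3.1 = 9.3 m².
Resultant F = γ·h_c·A = 10.87929 × 1.29994 × 9.3 = 131.525 kN.
I_c = b·h³/12 = 3 × 3.1³/12 = 7.44775 m⁴.
Centre of pressure: y_p = y_c + I_c/(y_c·A) = 1.55 + 7.44775/(1.55 × 9.3) = 1.55 + 0.516667 = 2.06667 m along the plane.
The resultant acts 1.55 + 0.516667 = 2.06667 m (along the plate) below the hinge at the top edge, so the moment about the hinge is M = F × 2.06667 = 131.525 × 2.06667 = 271.819 kN·m.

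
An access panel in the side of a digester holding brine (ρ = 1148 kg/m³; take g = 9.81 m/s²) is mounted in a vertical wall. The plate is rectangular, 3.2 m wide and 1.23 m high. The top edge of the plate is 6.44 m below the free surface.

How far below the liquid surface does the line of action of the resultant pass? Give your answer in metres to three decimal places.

γ = ρg = 1148 × 9.81 / 1000 = 11.26188 kN/m³.
The centroid lies 1.23/2 = 0.615 m below the top edge, so the centroid depth is h_c = 6.44 + 0.615 = 7.055 m.
A = 3.2 × 1.23 = 3.936 m².
Resultant F = γ·h_c·A = 11.26188 × 7.055 × 3.936 = 312.725 kN.
I_c = b·h³/12 = 3.2 × 1.23³/12 = 0.496231 m⁴.
Centre of pressure: y_p = y_c + I_c/(y_c·A) = 7.055 + 0.496231/(7.055 × 3.936) = 7.055 + 0.0178703 = 7.07287 m along the plane.

h_p = 7.073 m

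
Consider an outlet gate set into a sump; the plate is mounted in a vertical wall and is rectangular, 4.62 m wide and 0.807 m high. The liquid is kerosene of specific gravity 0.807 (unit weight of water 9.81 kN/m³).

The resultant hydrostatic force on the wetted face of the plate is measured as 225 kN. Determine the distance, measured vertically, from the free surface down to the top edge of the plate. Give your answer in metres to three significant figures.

γ = 0.807 × 9.81 = 7.91667 kN/m³.
A = 4.62 × 0.807 = 3.72834 m².
From F = γ·h_c·A, the centroid depth is h_c = 225/(7.91667 × 3.72834) = 7.62297 m.
The centroid lies 0.807/2 = 0.4035 m below the top edge, so the top edge sits at h_top = 7.62297 − 0.4035 = 7.21947 m below the surface.

d_top ≈ 7.22 m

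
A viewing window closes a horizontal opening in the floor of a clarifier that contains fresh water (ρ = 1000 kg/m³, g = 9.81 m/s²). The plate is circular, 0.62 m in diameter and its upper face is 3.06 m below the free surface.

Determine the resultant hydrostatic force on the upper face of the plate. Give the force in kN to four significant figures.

F ≈ 9.063 kN

γ = ρg = 1000 × 9.81 = 9810 N/m³ = 9.81 kN/m³.
The plate is horizontal, so pressure is uniform at p = γ·h = 9.81 × 3.06 = 30.0186 kN/m².
A = π(0.31)² = 0.301907 m².
F = p·A = 30.0186 × 0.301907 = 9.06283 kN.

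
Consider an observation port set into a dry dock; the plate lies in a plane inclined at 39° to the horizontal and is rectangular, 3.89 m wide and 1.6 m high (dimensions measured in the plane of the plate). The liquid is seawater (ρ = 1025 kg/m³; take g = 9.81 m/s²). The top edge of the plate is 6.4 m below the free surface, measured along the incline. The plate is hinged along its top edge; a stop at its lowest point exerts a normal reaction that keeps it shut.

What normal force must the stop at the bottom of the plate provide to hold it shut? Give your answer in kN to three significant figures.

P ≈ 147 kN

γ = ρg = 1025 × 9.81 / 1000 = 10.05525 kN/m³.
Let θ = 39° be the plate's angle to the horizontal; measure y along the incline from where the plane meets the free surface. Vertical depth h = y·sinθ with sinθ = 0.629320.
The centroid lies 1.6/2 = 0.8 m below the top edge, so y_c = 6.4 + 0.8 = 7.2 m and h_c = 7.2 × 0.629320 = 4.5311 m.
A = 3.89 × 1.6 = 6.224 m².
Resultant F = γ·h_c·A = 10.05525 × 4.5311 × 6.224 = 283.574 kN.
I_c = b·h³/12 = 3.89 × 1.6³/12 = 1.32779 m⁴.
Centre of pressure: y_p = y_c + I_c/(y_c·A) = 7.2 + 1.32779/(7.2 × 6.224) = 7.2 + 0.0296297 = 7.22963 m along the plane.
The resultant acts 0.8 + 0.0296297 = 0.82963 m (along the plate) below the hinge at the top edge, so the moment about the hinge is M = F × 0.82963 = 283.574 × 0.82963 = 235.261 kN·m.
A normal force at the bottom, 1.6 m from the hinge, must supply this moment: P = 235.261/1.6 = 147.038 kN.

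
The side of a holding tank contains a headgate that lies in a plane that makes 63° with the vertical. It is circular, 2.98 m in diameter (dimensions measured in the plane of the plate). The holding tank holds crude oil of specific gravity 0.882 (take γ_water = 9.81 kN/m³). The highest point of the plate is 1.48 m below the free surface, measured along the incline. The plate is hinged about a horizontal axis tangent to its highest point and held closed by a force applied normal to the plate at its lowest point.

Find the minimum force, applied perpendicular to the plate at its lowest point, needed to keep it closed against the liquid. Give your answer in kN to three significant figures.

P ≈ 45.8 kN

γ = 0.882 × 9.81 = 8.65242 kN/m³.
The plate makes 63° with the vertical, i.e. θ = 90° − 63° = 27° to the horizontal. Measuring y along the incline from the free-surface line, vertical depth h = y·sinθ with sinθ = 0.453990.
The centroid is at the centre, 1.49 m below the top of the plate, so y_c = 1.48 + 1.49 = 2.97 m and h_c = 2.97 × 0.453990 = 1.34835 m.
A = π(1.49)² = 6.97465 m².
Resultant F = γ·h_c·A = 8.65242 × 1.34835 × 6.97465 = 81.3697 kN.
I_c = πr⁴/4 = π × 1.49⁴/4 = 3.87111 m⁴.
Centre of pressure: y_p = y_c + I_c/(y_c·A) = 2.97 + 3.87111/(2.97 × 6.97465) = 2.97 + 0.186877 = 3.15688 m along the plane.
The resultant acts 1.49 + 0.186877 = 1.67688 m (along the plate) below the hinge at the top edge, so the moment about the hinge is M = F × 1.67688 = 81.3697 × 1.67688 = 136.447 kN·m.
A normal force at the bottom, 2.98 m from the hinge, must supply this moment: P = 136.447/2.98 = 45.7876 kN.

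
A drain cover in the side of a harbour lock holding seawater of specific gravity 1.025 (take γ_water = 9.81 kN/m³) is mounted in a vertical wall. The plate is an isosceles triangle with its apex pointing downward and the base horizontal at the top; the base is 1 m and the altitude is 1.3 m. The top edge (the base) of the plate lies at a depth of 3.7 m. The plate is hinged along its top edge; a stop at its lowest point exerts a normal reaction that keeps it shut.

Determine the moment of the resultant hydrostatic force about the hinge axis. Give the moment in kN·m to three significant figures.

γ = 1.025 × 9.81 = 10.05525 kN/m³.
With the apex down, the centroid sits h/3 = 1.3/3 = 0.433333 m below the base (the top edge), so the centroid depth is h_c = 3.7 + 0.433333 = 4.13333 m.
A = ½ × 1 × 1.3 = 0.65 m².
Resultant F = γ·h_c·A = 10.05525 × 4.13333 × 0.65 = 27.0151 kN.
I_c = b·h³/36 = 1 × 1.3³/36 = 0.0610278 m⁴.
Centre of pressure: y_p = y_c + I_c/(y_c·A) = 4.13333 + 0.0610278/(4.13333 × 0.65) = 4.13333 + 0.0227151 = 4.15605 m along the plane.
The resultant acts 0.433333 + 0.0227151 = 0.456048 m (along the plate) below the hinge at the top edge, so the moment about the hinge is M = F × 0.456048 = 27.0151 × 0.456048 = 12.3202 kN·m.

M ≈ 12.3 kN·m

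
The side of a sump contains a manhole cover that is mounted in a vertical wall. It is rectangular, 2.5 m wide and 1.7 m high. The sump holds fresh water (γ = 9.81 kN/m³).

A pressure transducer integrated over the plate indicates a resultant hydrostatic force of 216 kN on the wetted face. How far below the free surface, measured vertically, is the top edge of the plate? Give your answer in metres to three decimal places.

γ = 9.81 kN/m³.
A = 2.5 × 1.7 = 4.25 m².
From F = γ·h_c·A, the centroid depth is h_c = 216/(9.81 × 4.25) = 5.18079 m.
The centroid lies 1.7/2 = 0.85 m below the top edge, so the top edge sits at h_top = 5.18079 − 0.85 = 4.33079 m below the surface.

d_top ≈ 4.331 m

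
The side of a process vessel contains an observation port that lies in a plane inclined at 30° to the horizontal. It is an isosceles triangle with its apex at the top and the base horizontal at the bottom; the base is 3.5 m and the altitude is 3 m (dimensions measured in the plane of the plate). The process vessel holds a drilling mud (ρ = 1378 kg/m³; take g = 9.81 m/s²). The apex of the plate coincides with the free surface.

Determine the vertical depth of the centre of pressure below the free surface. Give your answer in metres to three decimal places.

γ = ρg = 1378 × 9.81 / 1000 = 13.51818 kN/m³.
Let θ = 30° be the plate's angle to the horizontal; measure y along the incline from where the plane meets the free surface. Vertical depth h = y·sinθ with sinθ = 0.500000.
With the apex up, the centroid sits 2h/3 = 2 × 3/3 = 2 m below the apex, so y_c = 2 m and h_c = 2 × 0.500000 = 1 m.
A = ½ × 3.5 × 3 = 5.25 m².
Resultant F = γ·h_c·A = 13.51818 × 1 × 5.25 = 70.9704 kN.
I_c = b·h³/36 = 3.5 × 3³/36 = 2.625 m⁴.
Centre of pressure: y_p = y_c + I_c/(y_c·A) = 2 + 2.625/(2 × 5.25) = 2 + 0.25 = 2.25 m along the plane.
Vertically, h_p = y_p·sinθ = 2.25 × 0.500000 = 1.125 m.

h_p = 1.125 m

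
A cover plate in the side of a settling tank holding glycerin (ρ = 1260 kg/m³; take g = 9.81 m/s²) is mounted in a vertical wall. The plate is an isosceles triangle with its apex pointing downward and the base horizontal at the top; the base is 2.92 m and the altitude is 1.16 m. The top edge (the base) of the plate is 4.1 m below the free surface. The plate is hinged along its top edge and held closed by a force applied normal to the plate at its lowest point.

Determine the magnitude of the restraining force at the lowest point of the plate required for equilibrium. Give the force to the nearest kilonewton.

γ = ρg = 1260 × 9.81 / 1000 = 12.3606 kN/m³.
With the apex down, the centroid sits h/3 = 1.16/3 = 0.386667 m below the base (the top edge), so the centroid depth is h_c = 4.1 + 0.386667 = 4.48667 m.
A = ½ × 2.92 × 1.16 = 1.6936 m².
Resultant F = γ·h_c·A = 12.3606 × 4.48667 × 1.6936 = 93.9236 kN.
I_c = b·h³/36 = 2.92 × 1.16³/36 = 0.126606 m⁴.
Centre of pressure: y_p = y_c + I_c/(y_c·A) = 4.48667 + 0.126606/(4.48667 × 1.6936) = 4.48667 + 0.0166617 = 4.50333 m along the plane.
The resultant acts 0.386667 + 0.0166617 = 0.403329 m (along the plate) below the hinge at the top edge, so the moment about the hinge is M = F × 0.403329 = 93.9236 × 0.403329 = 37.8821 kN·m.
A normal force at the bottom, 1.16 m from the hinge, must supply this moment: P = 37.8821/1.16 = 32.657 kN.

P ≈ 33 kN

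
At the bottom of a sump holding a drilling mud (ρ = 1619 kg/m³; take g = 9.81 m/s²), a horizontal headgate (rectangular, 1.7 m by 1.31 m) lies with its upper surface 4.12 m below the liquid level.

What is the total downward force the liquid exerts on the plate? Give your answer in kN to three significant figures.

F ≈ 146 kN

γ = ρg = 1619 × 9.81 / 1000 = 15.88239 kN/m³.
The plate is horizontal, so pressure is uniform at p = γ·h = 15.88239 × 4.12 = 65.4354 kN/m².
A = 1.7 × 1.31 = 2.227 m².
F = p·A = 65.4354 × 2.227 = 145.725 kN.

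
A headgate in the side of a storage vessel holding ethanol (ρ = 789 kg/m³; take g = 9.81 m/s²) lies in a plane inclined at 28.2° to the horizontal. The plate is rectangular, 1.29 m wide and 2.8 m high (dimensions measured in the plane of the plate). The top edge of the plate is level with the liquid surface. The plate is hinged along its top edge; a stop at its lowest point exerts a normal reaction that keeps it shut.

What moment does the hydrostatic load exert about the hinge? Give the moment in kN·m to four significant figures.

γ = ρg = 789 × 9.81 / 1000 = 7.74009 kN/m³.
Let θ = 28.2° be the plate's angle to the horizontal; measure y along the incline from where the plane meets the free surface. Vertical depth h = y·sinθ with sinθ = 0.472551.
The centroid lies 2.8/2 = 1.4 m below the top edge, so y_c = 1.4 m and h_c = 1.4 × 0.472551 = 0.661571 m.
A = 1.29 × 2.8 = 3.612 m².
Resultant F = γ·h_c·A = 7.74009 × 0.661571 × 3.612 = 18.4957 kN.
I_c = b·h³/12 = 1.29 × 2.8³/12 = 2.35984 m⁴.
Centre of pressure: y_p = y_c + I_c/(y_c·A) = 1.4 + 2.35984/(1.4 × 3.612) = 1.4 + 0.466667 = 1.86667 m along the plane.
The resultant acts 1.4 + 0.466667 = 1.86667 m (along the plate) below the hinge at the top edge, so the moment about the hinge is M = F × 1.86667 = 18.4957 × 1.86667 = 34.5254 kN·m.

M ≈ 34.53 kN·m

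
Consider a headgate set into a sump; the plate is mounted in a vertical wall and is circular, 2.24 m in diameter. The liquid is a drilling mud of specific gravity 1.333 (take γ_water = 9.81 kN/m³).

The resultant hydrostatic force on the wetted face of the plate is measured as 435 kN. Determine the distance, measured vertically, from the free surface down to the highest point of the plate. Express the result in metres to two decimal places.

γ = 1.333 × 9.81 = 13.07673 kN/m³.
A = π(1.12)² = 3.94081 m².
From F = γ·h_c·A, the centroid depth is h_c = 435/(13.07673 × 3.94081) = 8.44121 m.
The centroid is at the centre, 1.12 m below the top of the plate, so the highest point sits at h_top = 8.44121 − 1.12 = 7.32121 m below the surface.

d_top ≈ 7.32 m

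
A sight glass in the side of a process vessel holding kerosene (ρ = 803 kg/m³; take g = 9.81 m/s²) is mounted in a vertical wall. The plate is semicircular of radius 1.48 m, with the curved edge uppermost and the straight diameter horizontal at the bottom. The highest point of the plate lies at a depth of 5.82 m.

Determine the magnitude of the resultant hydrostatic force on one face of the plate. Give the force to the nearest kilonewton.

F ≈ 181 kN

γ = ρg = 803 × 9.81 / 1000 = 7.87743 kN/m³.
The centroid lies 4r/(3π) = 0.628132 m above the diameter, so r − 4r/(3π) = 1.48 − 0.628132 = 0.851868 m below the topmost point, so the centroid depth is h_c = 5.82 + 0.851868 = 6.67187 m.
A = πr²/2 = π × 1.48²/2 = 3.44067 m².
Resultant F = γ·h_c·A = 7.87743 × 6.67187 × 3.44067 = 180.832 kN.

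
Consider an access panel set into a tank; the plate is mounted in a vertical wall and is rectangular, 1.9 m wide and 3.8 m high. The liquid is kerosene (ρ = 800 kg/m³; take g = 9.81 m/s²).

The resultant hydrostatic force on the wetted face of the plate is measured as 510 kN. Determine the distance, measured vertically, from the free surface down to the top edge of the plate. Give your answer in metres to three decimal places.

γ = ρg = 800 × 9.81 / 1000 = 7.848 kN/m³.
A = 1.9 × 3.8 = 7.22 m².
From F = γ·h_c·A, the centroid depth is h_c = 510/(7.848 × 7.22) = 9.00065 m.
The centroid lies 3.8/2 = 1.9 m below the top edge, so the top edge sits at h_top = 9.00065 − 1.9 = 7.10065 m below the surface.

d_top ≈ 7.101 m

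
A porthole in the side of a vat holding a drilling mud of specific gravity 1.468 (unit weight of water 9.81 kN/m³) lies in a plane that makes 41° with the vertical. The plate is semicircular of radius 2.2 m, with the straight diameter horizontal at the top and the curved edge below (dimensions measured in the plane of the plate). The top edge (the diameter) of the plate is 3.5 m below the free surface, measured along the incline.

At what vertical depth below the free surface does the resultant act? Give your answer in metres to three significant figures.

h_p = 3.40 m

γ = 1.468 × 9.81 = 14.40108 kN/m³.
The plate makes 41° with the vertical, i.e. θ = 90° − 41° = 49° to the horizontal. Measuring y along the incline from the free-surface line, vertical depth h = y·sinθ with sinθ = 0.754710.
The centroid of a semicircle lies 4r/(3π) = 0.933709 m from the diameter, here below the top edge, so y_c = 3.5 + 0.933709 = 4.43371 m and h_c = 4.43371 × 0.754710 = 3.34617 m.
A = πr²/2 = π × 2.2²/2 = 7.60265 m².
Resultant F = γ·h_c·A = 14.40108 × 3.34617 × 7.60265 = 366.36 kN.
I_c = (π/8 − 8/(9π))·r⁴ = 0.109757 × 2.2⁴ = 2.57112 m⁴.
Centre of pressure: y_p = y_c + I_c/(y_c·A) = 4.43371 + 2.57112/(4.43371 × 7.60265) = 4.43371 + 0.0762764 = 4.50999 m along the plane.
Vertically, h_p = y_p·sinθ = 4.50999 × 0.754710 = 3.40373 m.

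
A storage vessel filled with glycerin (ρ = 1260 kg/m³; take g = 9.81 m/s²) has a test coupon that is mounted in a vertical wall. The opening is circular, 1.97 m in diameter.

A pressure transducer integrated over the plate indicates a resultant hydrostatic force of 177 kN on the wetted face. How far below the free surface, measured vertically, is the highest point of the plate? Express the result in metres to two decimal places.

γ = ρg = 1260 × 9.81 / 1000 = 12.3606 kN/m³.
A = π(0.985)² = 3.04805 m².
From F = γ·h_c·A, the centroid depth is h_c = 177/(12.3606 × 3.04805) = 4.69799 m.
The centroid is at the centre, 0.985 m below the top of the plate, so the highest point sits at h_top = 4.69799 − 0.985 = 3.71299 m below the surface.

d_top ≈ 3.71 m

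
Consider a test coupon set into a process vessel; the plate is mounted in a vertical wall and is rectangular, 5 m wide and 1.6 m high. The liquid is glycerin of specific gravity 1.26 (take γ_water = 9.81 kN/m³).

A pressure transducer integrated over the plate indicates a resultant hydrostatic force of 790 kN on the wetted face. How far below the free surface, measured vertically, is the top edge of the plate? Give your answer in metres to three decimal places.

γ = 1.26 × 9.81 = 12.3606 kN/m³.
A = 5 × 1.6 = 8 m².
From F = γ·h_c·A, the centroid depth is h_c = 790/(12.3606 × 8) = 7.98909 m.
The centroid lies 1.6/2 = 0.8 m below the top edge, so the top edge sits at h_top = 7.98909 − 0.8 = 7.18909 m below the surface.

d_top ≈ 7.189 m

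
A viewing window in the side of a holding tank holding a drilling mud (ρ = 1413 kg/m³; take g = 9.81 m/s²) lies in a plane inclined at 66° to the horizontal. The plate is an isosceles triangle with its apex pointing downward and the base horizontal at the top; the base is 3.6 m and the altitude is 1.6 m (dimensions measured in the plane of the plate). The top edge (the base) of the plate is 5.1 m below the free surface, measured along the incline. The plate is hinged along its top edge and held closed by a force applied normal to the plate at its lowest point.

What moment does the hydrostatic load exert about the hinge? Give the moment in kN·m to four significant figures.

M ≈ 114.8 kN·m

γ = ρg = 1413 × 9.81 / 1000 = 13.86153 kN/m³.
Let θ = 66° be the plate's angle to the horizontal; measure y along the incline from where the plane meets the free surface. Vertical depth h = y·sinθ with sinθ = 0.913545.
With the apex down, the centroid sits h/3 = 1.6/3 = 0.533333 m below the base (the top edge), so y_c = 5.1 + 0.533333 = 5.63333 m and h_c = 5.63333 × 0.913545 = 5.1463 m.
A = ½ × 3.6 × 1.6 = 2.88 m².
Resultant F = γ·h_c·A = 13.86153 × 5.1463 × 2.88 = 205.447 kN.
I_c = b·h³/36 = 3.6 × 1.6³/36 = 0.4096 m⁴.
Centre of pressure: y_p = y_c + I_c/(y_c·A) = 5.63333 + 0.4096/(5.63333 × 2.88) = 5.63333 + 0.0252466 = 5.65858 m along the plane.
The resultant acts 0.533333 + 0.0252466 = 0.55858 m (along the plate) below the hinge at the top edge, so the moment about the hinge is M = F × 0.55858 = 205.447 × 0.55858 = 114.759 kN·m.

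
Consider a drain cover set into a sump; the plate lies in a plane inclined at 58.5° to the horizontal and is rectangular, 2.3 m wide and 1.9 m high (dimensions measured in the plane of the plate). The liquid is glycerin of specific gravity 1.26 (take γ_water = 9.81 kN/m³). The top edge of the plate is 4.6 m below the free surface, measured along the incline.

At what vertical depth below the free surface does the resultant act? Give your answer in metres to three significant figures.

γ = 1.26 × 9.81 = 12.3606 kN/m³.
Let θ = 58.5° be the plate's angle to the horizontal; measure y along the incline from where the plane meets the free surface. Vertical depth h = y·sinθ with sinθ = 0.852640.
The centroid lies 1.9/2 = 0.95 m below the top edge, so y_c = 4.6 + 0.95 = 5.55 m and h_c = 5.55 × 0.852640 = 4.73215 m.
A = 2.3 × 1.9 = 4.37 m².
Resultant F = γ·h_c·A = 12.3606 × 4.73215 × 4.37 = 255.611 kN.
I_c = b·h³/12 = 2.3 × 1.9³/12 = 1.31464 m⁴.
Centre of pressure: y_p = y_c + I_c/(y_c·A) = 5.55 + 1.31464/(5.55 × 4.37) = 5.55 + 0.0542041 = 5.6042 m along the plane.
Vertically, h_p = y_p·sinθ = 5.6042 × 0.852640 = 4.77837 m.

h_p = 4.78 m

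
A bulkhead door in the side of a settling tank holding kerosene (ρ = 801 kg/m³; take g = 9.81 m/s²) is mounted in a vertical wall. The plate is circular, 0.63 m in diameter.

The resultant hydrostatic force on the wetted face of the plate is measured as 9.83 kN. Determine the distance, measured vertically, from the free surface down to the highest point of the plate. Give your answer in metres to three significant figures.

γ = ρg = 801 × 9.81 / 1000 = 7.85781 kN/m³.
A = π(0.315)² = 0.311725 m².
From F = γ·h_c·A, the centroid depth is h_c = 9.83/(7.85781 × 0.311725) = 4.0131 m.
The centroid is at the centre, 0.315 m below the top of the plate, so the highest point sits at h_top = 4.0131 − 0.315 = 3.6981 m below the surface.

d_top ≈ 3.70 m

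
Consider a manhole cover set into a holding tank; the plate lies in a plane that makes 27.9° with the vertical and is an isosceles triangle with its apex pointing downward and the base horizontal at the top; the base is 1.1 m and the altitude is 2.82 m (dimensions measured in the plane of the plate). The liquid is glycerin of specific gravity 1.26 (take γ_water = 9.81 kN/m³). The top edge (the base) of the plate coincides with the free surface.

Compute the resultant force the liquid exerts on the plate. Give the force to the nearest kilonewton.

γ = 1.26 × 9.81 = 12.3606 kN/m³.
The plate makes 27.9° with the vertical, i.e. θ = 90° − 27.9° = 62.1° to the horizontal. Measuring y along the incline from the free-surface line, vertical depth h = y·sinθ with sinθ = 0.883766.
With the apex down, the centroid sits h/3 = 2.82/3 = 0.94 m below the base (the top edge), so y_c = 0.94 m and h_c = 0.94 × 0.883766 = 0.83074 m.
A = ½ × 1.1 × 2.82 = 1.551 m².
Resultant F = γ·h_c·A = 12.3606 × 0.83074 × 1.551 = 15.9264 kN.

F ≈ 16 kN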